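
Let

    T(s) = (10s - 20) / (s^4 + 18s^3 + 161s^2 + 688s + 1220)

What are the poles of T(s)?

The poles are the roots of the denominator s^4 + 18s^3 + 161s^2 + 688s + 1220 = 0.
No real roots exist; factor into two real quadratics: (s^2 + 8s + 20)(s^2 + 10s + 61) = 0.
Each quadratic gives a conjugate pair via the quadratic formula.

s = -4 + 2j, -4 - 2j, -5 + 6j, -5 - 6j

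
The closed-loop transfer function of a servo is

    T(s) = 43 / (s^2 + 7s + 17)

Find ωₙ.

Compare the denominator to the standard form s^2 + 2ζωₙs + ωₙ².
ωₙ² = 17, so ωₙ = √17 ≈ 4.123 rad/s.

ωₙ ≈ 4.123 rad/s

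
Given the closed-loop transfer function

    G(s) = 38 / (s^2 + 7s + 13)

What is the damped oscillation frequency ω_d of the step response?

Comparing s^2 + 7s + 13 to s^2 + 2ζωₙs + ωₙ²: ωₙ = √13 ≈ 3.606 rad/s and ζ = 7/(2·√13) ≈ 0.9707.
ζωₙ = 7/2 = 3.5, so ω_d = ωₙ√(1−ζ²) = √(ωₙ² − (ζωₙ)²) = √(13 − 3.5²) = √0.75 ≈ 0.8660 rad/s.

ω_d ≈ 0.8660 rad/s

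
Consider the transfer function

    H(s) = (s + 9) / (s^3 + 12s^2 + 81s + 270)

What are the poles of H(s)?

The poles are the roots of the denominator s^3 + 12s^2 + 81s + 270 = 0.
Trying s = -6: the polynomial evaluates to 0, so (s + 6) is a factor.
Dividing out leaves s^2 + 6s + 45 = 0.
The quadratic formula then gives s = -3 ± 6j.

s = -3 + 6j, -3 - 6j, -6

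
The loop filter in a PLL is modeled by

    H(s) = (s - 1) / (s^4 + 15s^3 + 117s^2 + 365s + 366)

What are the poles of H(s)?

The poles are the roots of the denominator s^4 + 15s^3 + 117s^2 + 365s + 366 = 0.
Trying s = -2: the polynomial evaluates to 0, so (s + 2) is a factor.
Dividing out leaves s^3 + 13s^2 + 91s + 183 = 0.
This factors further as (s + 3)(s^2 + 10s + 61) = 0.

s = -2, -3, -5 ± 6j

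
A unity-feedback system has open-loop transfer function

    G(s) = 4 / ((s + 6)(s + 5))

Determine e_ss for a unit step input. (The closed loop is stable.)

G(s) has no poles at the origin.
This is a Type 0 system. Kp = lim_{s→0} G(s) = 4/30 = 2/15.
e_ss = 1/(1 + Kp) = 1/(1 + 2/15) = 15/17 ≈ 0.8824.

e_ss = 0.8824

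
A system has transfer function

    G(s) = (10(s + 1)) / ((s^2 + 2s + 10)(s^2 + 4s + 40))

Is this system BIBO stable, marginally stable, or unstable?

The poles can be read from the denominator factors: s = -1 + 3j, -1 - 3j, -2 + 6j, -2 - 6j.
Since all poles lie strictly in the left half-plane, the system is stable.

stable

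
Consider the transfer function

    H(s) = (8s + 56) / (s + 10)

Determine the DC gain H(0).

H(0) = 28/5 ≈ 5.600

Set s = 0: H(0) = (56) / (10) = 28/5.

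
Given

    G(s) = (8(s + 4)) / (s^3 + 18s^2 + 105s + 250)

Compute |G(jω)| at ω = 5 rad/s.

|G(j5)| ≈ 0.1145

Substitute s = j5: numerator = 32 + j40, denominator = -200 + j400.
|G(j5)| = |32 + j40| / |-200 + j400| = 51.225 / 447.21 ≈ 0.1145.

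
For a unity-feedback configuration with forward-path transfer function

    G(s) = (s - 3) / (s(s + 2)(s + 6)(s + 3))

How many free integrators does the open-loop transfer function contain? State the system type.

Type 1

The denominator has 1 factor of s at the origin (free integrator), so this is a Type 1 system.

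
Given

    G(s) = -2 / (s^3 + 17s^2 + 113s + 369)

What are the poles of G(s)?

The poles are the roots of the denominator s^3 + 17s^2 + 113s + 369 = 0.
Trying s = -9: the polynomial evaluates to 0, so (s + 9) is a factor.
Dividing out leaves s^2 + 8s + 41 = 0.
The quadratic formula then gives s = -4 ± 5j.

s = -4 ± 5j, -9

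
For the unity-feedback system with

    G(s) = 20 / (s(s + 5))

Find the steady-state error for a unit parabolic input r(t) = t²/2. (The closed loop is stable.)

e_ss = ∞

G(s) has one pole at the origin.
This is a Type 1 system; Ka = lim_{s→0} s^2·G(s) = 0, so the steady-state error for a parabola input is infinite.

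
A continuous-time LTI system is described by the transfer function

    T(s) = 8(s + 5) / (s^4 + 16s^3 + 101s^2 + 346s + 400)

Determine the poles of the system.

The poles are the roots of the denominator s^4 + 16s^3 + 101s^2 + 346s + 400 = 0.
Trying s = -2: the polynomial evaluates to 0, so (s + 2) is a factor.
Dividing out leaves s^3 + 14s^2 + 73s + 200 = 0.
This factors further as (s^2 + 6s + 25)(s + 8) = 0.

s = -3 + 4j, -3 - 4j, -2, -8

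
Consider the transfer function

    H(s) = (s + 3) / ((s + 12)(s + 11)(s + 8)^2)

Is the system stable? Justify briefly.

stable

The poles can be read from the denominator factors: s = -12, -11, -8, -8.
Since all poles lie strictly in the left half-plane, the system is stable.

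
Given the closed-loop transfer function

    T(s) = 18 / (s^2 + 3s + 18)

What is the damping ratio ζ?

ζ ≈ 0.3536

Compare the denominator to the standard form s^2 + 2ζωₙs + ωₙ².
ωₙ² = 18, so ωₙ = √18 ≈ 4.243 rad/s.
2ζωₙ = 3, so ζ = 3/(2·√18) ≈ 0.3536.
With ζ = 0.3536 the response is underdamped.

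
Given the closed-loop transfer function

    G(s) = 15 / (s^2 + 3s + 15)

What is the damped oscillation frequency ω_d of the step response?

ω_d ≈ 3.571 rad/s

Comparing s^2 + 3s + 15 to s^2 + 2ζωₙs + ωₙ²: ωₙ = √15 ≈ 3.873 rad/s and ζ = 3/(2·√15) ≈ 0.3873.
ζωₙ = 3/2 = 1.5, so ω_d = ωₙ√(1−ζ²) = √(ωₙ² − (ζωₙ)²) = √(15 − 1.5²) = √12.75 ≈ 3.571 rad/s.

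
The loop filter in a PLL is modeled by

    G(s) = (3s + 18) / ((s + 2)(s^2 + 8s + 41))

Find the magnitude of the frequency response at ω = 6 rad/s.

|G(j6)| ≈ 0.08340

Substitute s = j6: numerator = 18 + j18, denominator = -278 + j126.
|G(j6)| = |18 + j18| / |-278 + j126| = 25.456 / 305.22 ≈ 0.08340.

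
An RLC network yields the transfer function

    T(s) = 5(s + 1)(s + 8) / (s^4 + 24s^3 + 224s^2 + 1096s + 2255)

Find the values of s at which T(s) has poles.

The poles are the roots of the denominator s^4 + 24s^3 + 224s^2 + 1096s + 2255 = 0.
Trying s = -11: the polynomial evaluates to 0, so (s + 11) is a factor.
Dividing out leaves s^3 + 13s^2 + 81s + 205 = 0.
This factors further as (s^2 + 8s + 41)(s + 5) = 0.

s = -4 ± 5j, -11, -5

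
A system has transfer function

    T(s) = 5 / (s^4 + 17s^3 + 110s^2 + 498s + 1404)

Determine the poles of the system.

s = -1 + 5j, -1 - 5j, -6, -9

The poles are the roots of the denominator s^4 + 17s^3 + 110s^2 + 498s + 1404 = 0.
Trying s = -6: the polynomial evaluates to 0, so (s + 6) is a factor.
Dividing out leaves s^3 + 11s^2 + 44s + 234 = 0.
This factors further as (s^2 + 2s + 26)(s + 9) = 0.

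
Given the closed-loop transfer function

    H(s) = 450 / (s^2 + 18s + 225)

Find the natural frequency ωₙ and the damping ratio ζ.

ωₙ = 15 rad/s, ζ = 0.6

Compare the denominator to the standard form s^2 + 2ζωₙs + ωₙ².
ωₙ² = 225, so ωₙ = 15 rad/s.
2ζωₙ = 18, so ζ = 18/(2·15) = 0.6.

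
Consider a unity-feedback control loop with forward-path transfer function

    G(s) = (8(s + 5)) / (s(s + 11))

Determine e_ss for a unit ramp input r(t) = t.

e_ss = 0.2750

G(s) has one pole at the origin.
This is a Type 1 system. Kv = lim_{s→0} s·G(s) = 40/11.
e_ss = 1/Kv = 1/(40/11) = 11/40 ≈ 0.2750.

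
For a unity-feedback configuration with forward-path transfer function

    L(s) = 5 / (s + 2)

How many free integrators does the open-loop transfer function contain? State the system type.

Type 0

The denominator has no factor of s at the origin — no free integrator — so this is a Type 0 system.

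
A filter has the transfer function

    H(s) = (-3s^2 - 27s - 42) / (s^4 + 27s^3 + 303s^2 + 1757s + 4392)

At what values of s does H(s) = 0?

Set the numerator to zero: -3s^2 - 27s - 42 = 0, i.e. -3·(s^2 + 9s + 14) = 0.
Factoring: (s + 2)(s + 7) = 0.

s = -2, -7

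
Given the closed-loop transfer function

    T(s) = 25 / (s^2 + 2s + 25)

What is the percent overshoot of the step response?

Comparing s^2 + 2s + 25 to s^2 + 2ζωₙs + ωₙ²: ωₙ = 5 rad/s and ζ = 2/(2·5) = 0.2.
%OS = 100·exp(−πζ/√(1−ζ²)) = 100·exp(−π·0.2/√(1−0.2²)) ≈ 52.7%.

%OS ≈ 52.7%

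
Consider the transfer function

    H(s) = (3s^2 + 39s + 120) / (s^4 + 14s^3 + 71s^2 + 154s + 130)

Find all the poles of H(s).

s = -2 + j, -2 - j, -5 + j, -5 - j

The poles are the roots of the denominator s^4 + 14s^3 + 71s^2 + 154s + 130 = 0.
No real roots exist; factor into two real quadratics: (s^2 + 4s + 5)(s^2 + 10s + 26) = 0.
Each quadratic gives a conjugate pair via the quadratic formula.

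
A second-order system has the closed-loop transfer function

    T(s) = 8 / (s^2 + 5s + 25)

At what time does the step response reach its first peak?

Comparing s^2 + 5s + 25 to s^2 + 2ζωₙs + ωₙ²: ωₙ = 5 rad/s and ζ = 5/(2·5) = 0.5.
ζωₙ = 5/2 = 2.5, so ω_d = ωₙ√(1−ζ²) = √(ωₙ² − (ζωₙ)²) = √(25 − 2.5²) = √18.75 ≈ 4.330 rad/s.
t_p = π/ω_d = π/4.330 ≈ 0.7255 s.

t_p ≈ 0.7255 s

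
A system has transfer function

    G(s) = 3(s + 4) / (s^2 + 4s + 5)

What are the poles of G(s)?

s = -2 + j, -2 - j

The poles are the roots of the denominator s^2 + 4s + 5 = 0.
Using the quadratic formula: s = (-4 ± √(-4))/2 = -2 ± 1j.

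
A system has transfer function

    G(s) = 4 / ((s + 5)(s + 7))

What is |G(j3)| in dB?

Substitute s = j3: numerator = 4, denominator = 26 + j36.
|G(j3)| = |4| / |26 + j36| = 4 / 44.407 ≈ 0.09008.
In decibels: 20·log₁₀(0.09008) ≈ -20.9 dB.

|G(j3)|_dB ≈ -20.9 dB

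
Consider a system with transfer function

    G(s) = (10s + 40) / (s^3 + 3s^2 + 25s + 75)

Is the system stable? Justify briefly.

The denominator s^3 + 3s^2 + 25s + 75 factors as (s^2 + 25)(s + 3), giving poles at s = ±5j, -3.
Since the simple pole(s) at s = 5j, -5j lie on the jω-axis with none in the right half-plane, the system is marginally stable.

marginally stable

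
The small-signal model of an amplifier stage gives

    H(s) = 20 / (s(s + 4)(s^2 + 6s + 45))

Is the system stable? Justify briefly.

The poles can be read from the denominator factors: s = 0, -4, -3 ± 6j.
Since the simple pole(s) at s = 0 lie on the jω-axis with none in the right half-plane, the system is marginally stable.

marginally stable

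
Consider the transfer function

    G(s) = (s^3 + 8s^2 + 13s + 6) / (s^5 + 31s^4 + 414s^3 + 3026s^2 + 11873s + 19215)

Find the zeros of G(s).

Set the numerator to zero: s^3 + 8s^2 + 13s + 6 = 0.
Factoring: (s + 1)^2(s + 6) = 0.

s = -1, -6, -1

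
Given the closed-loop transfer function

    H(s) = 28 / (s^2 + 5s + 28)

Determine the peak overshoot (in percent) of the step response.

Comparing s^2 + 5s + 28 to s^2 + 2ζωₙs + ωₙ²: ωₙ = √28 ≈ 5.292 rad/s and ζ = 5/(2·√28) ≈ 0.4725.
%OS = 100·exp(−πζ/√(1−ζ²)) = 100·exp(−π·0.4725/√(1−0.4725²)) ≈ 18.6%.

%OS ≈ 18.6%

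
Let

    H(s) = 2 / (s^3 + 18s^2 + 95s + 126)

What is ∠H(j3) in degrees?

At s = j3: numerator = 2, denominator = -36 + j258.
∠H = ∠num − ∠den = 0° − (97.943°) = -97.94°.

∠H(j3) ≈ -97.94°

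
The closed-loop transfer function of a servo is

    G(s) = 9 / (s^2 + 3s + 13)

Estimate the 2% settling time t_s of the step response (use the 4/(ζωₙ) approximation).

t_s ≈ 2.667 s

Comparing s^2 + 3s + 13 to s^2 + 2ζωₙs + ωₙ²: ωₙ = √13 ≈ 3.606 rad/s and ζ = 3/(2·√13) ≈ 0.4160.
ζωₙ = 3/2 = 1.5, so t_s ≈ 4/(ζωₙ) = 4/1.5 ≈ 2.667 s.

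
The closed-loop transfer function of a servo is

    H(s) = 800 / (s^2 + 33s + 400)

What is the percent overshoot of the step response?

%OS ≈ 1.02%

Comparing s^2 + 33s + 400 to s^2 + 2ζωₙs + ωₙ²: ωₙ = 20 rad/s and ζ = 33/(2·20) = 0.825.
%OS = 100·exp(−πζ/√(1−ζ²)) = 100·exp(−π·0.825/√(1−0.825²)) ≈ 1.02%.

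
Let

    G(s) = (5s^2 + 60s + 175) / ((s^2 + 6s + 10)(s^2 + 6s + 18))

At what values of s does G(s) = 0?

Set the numerator to zero: 5s^2 + 60s + 175 = 0, i.e. 5·(s^2 + 12s + 35) = 0.
Factoring: (s + 5)(s + 7) = 0.

s = -5, -7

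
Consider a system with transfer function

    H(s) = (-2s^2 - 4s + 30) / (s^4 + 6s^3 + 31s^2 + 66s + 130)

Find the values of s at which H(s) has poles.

s = -2 + 3j, -2 - 3j, -1 + 3j, -1 - 3j

The poles are the roots of the denominator s^4 + 6s^3 + 31s^2 + 66s + 130 = 0.
No real roots exist; factor into two real quadratics: (s^2 + 4s + 13)(s^2 + 2s + 10) = 0.
Each quadratic gives a conjugate pair via the quadratic formula.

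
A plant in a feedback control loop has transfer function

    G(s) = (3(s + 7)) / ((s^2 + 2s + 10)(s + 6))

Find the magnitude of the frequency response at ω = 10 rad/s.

Substitute s = j10: numerator = 21 + j30, denominator = -740 - j780.
|G(j10)| = |21 + j30| / |-740 - j780| = 36.620 / 1075.2 ≈ 0.03406.

|G(j10)| ≈ 0.03406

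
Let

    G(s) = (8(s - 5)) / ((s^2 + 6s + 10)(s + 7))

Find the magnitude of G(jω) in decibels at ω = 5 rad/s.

Substitute s = j5: numerator = -40 + j40, denominator = -255 + j135.
|G(j5)| = |-40 + j40| / |-255 + j135| = 56.569 / 288.53 ≈ 0.1961.
In decibels: 20·log₁₀(0.1961) ≈ -14.2 dB.

|G(j5)|_dB ≈ -14.2 dB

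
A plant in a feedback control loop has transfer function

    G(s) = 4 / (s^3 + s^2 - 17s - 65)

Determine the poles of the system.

s = 5, -3 + 2j, -3 - 2j

The poles are the roots of the denominator s^3 + s^2 - 17s - 65 = 0.
Trying s = 5: the polynomial evaluates to 0, so (s - 5) is a factor.
Dividing out leaves s^2 + 6s + 13 = 0.
The quadratic formula then gives s = -3 ± 2j.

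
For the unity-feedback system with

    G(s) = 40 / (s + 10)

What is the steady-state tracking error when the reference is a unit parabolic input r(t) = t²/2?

G(s) has no poles at the origin.
This is a Type 0 system; Ka = lim_{s→0} s^2·G(s) = 0, so the steady-state error for a parabola input is infinite.

e_ss = ∞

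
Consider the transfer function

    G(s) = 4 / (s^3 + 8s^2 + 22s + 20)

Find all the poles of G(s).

The poles are the roots of the denominator s^3 + 8s^2 + 22s + 20 = 0.
Trying s = -2: the polynomial evaluates to 0, so (s + 2) is a factor.
Dividing out leaves s^2 + 6s + 10 = 0.
The quadratic formula then gives s = -3 ± 1j.

s = -3 + j, -3 - j, -2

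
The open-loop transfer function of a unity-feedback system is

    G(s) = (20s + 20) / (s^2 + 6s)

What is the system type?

Type 1

Factor s from the denominator: s^2 + 6s = s·(s + 6).
There is 1 pole at the origin, so the system is Type 1.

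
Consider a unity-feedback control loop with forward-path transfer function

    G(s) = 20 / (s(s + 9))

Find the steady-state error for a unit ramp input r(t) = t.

G(s) has one pole at the origin.
This is a Type 1 system. Kv = lim_{s→0} s·G(s) = 20/9.
e_ss = 1/Kv = 1/(20/9) = 9/20 ≈ 0.4500.

e_ss = 0.4500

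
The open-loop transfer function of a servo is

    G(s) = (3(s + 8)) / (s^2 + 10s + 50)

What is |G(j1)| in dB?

|G(j1)|_dB ≈ -6.31 dB

Substitute s = j1: numerator = 24 + j3, denominator = 49 + j10.
|G(j1)| = |24 + j3| / |49 + j10| = 24.187 / 50.010 ≈ 0.4836.
In decibels: 20·log₁₀(0.4836) ≈ -6.31 dB.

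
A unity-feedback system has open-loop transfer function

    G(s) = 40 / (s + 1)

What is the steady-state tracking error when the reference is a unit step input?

e_ss = 0.02439

G(s) has no poles at the origin.
This is a Type 0 system. Kp = lim_{s→0} G(s) = 40/1.
e_ss = 1/(1 + Kp) = 1/(1 + 40) = 1/41 ≈ 0.02439.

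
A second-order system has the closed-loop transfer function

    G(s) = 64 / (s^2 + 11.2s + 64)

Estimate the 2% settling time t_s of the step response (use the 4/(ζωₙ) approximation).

t_s ≈ 0.7143 s

Comparing s^2 + 11.2s + 64 to s^2 + 2ζωₙs + ωₙ²: ωₙ = 8 rad/s and ζ = 11.2/(2·8) = 0.7.
ζωₙ = 11.2/2 = 5.6, so t_s ≈ 4/(ζωₙ) = 4/5.6 ≈ 0.7143 s.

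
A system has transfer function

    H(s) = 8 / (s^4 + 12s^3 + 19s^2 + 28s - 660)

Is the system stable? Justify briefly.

The denominator s^4 + 12s^3 + 19s^2 + 28s - 660 factors as (s^2 + 4s + 20)(s + 11)(s - 3), giving poles at s = -2 + 4j, -2 - 4j, -11, 3.
Since the pole(s) at s = 3 lie in the right half-plane, the system is unstable.

unstable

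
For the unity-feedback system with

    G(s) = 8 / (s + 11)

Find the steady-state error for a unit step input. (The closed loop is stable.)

e_ss = 0.5789

G(s) has no poles at the origin.
This is a Type 0 system. Kp = lim_{s→0} G(s) = 8/11.
e_ss = 1/(1 + Kp) = 1/(1 + 8/11) = 11/19 ≈ 0.5789.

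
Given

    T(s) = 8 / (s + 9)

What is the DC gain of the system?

At s = 0 each factor (s + a) contributes a and each (s^2 + bs + c) contributes c.
T(0) = 8·1 / ((9)) = 8/9 = 8/9.

T(0) = 8/9 ≈ 0.8889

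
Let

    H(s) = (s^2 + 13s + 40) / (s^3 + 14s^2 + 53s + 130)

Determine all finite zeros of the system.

Set the numerator to zero: s^2 + 13s + 40 = 0.
Factoring: (s + 5)(s + 8) = 0.

s = -5, -8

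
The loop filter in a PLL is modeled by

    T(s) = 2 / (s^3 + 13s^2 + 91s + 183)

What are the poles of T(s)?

The poles are the roots of the denominator s^3 + 13s^2 + 91s + 183 = 0.
Trying s = -3: the polynomial evaluates to 0, so (s + 3) is a factor.
Dividing out leaves s^2 + 10s + 61 = 0.
The quadratic formula then gives s = -5 ± 6j.

s = -5 ± 6j, -3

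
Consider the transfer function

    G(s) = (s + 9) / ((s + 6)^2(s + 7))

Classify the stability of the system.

The poles can be read from the denominator factors: s = -6, -6, -7.
Since all poles lie strictly in the left half-plane, the system is stable.

stable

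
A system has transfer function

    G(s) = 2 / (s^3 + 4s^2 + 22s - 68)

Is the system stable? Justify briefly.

The denominator s^3 + 4s^2 + 22s - 68 factors as (s - 2)(s^2 + 6s + 34), giving poles at s = 2, -3 ± 5j.
Since the pole(s) at s = 2 lie in the right half-plane, the system is unstable.

unstable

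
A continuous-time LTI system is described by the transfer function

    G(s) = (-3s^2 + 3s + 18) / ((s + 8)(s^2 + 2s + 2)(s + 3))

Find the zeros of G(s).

Set the numerator to zero: -3s^2 + 3s + 18 = 0, i.e. -3·(s^2 - s - 6) = 0.
Factoring: (s + 2)(s - 3) = 0.

s = -2, 3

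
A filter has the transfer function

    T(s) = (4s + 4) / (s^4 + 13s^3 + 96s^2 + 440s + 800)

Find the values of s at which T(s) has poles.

s = -4, -2 + 6j, -2 - 6j, -5

The poles are the roots of the denominator s^4 + 13s^3 + 96s^2 + 440s + 800 = 0.
Trying s = -4: the polynomial evaluates to 0, so (s + 4) is a factor.
Dividing out leaves s^3 + 9s^2 + 60s + 200 = 0.
This factors further as (s^2 + 4s + 40)(s + 5) = 0.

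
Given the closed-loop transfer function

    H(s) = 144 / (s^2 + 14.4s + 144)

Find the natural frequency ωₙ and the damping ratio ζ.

ωₙ = 12 rad/s, ζ = 0.6

Compare the denominator to the standard form s^2 + 2ζωₙs + ωₙ².
ωₙ² = 144, so ωₙ = 12 rad/s.
2ζωₙ = 14.4, so ζ = 14.4/(2·12) = 0.6.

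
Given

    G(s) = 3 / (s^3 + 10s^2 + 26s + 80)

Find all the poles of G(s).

The poles are the roots of the denominator s^3 + 10s^2 + 26s + 80 = 0.
Trying s = -8: the polynomial evaluates to 0, so (s + 8) is a factor.
Dividing out leaves s^2 + 2s + 10 = 0.
The quadratic formula then gives s = -1 ± 3j.

s = -8, -1 + 3j, -1 - 3j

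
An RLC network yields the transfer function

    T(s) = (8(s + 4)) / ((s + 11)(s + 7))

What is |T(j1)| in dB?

|T(j1)|_dB ≈ -7.49 dB

Substitute s = j1: numerator = 32 + j8, denominator = 76 + j18.
|T(j1)| = |32 + j8| / |76 + j18| = 32.985 / 78.102 ≈ 0.4223.
In decibels: 20·log₁₀(0.4223) ≈ -7.49 dB.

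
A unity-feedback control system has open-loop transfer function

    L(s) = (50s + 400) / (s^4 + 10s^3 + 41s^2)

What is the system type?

Factor s from the denominator: s^4 + 10s^3 + 41s^2 = s^2·(s^2 + 10s + 41).
There are 2 poles at the origin, so the system is Type 2.

Type 2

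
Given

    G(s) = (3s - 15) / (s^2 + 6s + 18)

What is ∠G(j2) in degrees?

At s = j2: numerator = -15 + j6, denominator = 14 + j12.
∠G = ∠num − ∠den = 158.20° − (40.601°) = 117.6°.

∠G(j2) ≈ 117.6°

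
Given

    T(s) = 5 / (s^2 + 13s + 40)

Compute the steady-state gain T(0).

Set s = 0: T(0) = (5) / (40) = 1/8.

T(0) = 1/8 ≈ 0.1250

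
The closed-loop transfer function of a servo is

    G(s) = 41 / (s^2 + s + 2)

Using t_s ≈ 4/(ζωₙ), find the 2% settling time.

Comparing s^2 + s + 2 to s^2 + 2ζωₙs + ωₙ²: ωₙ = √2 ≈ 1.414 rad/s and ζ = 1/(2·√2) ≈ 0.3536.
ζωₙ = 1/2 = 0.5, so t_s ≈ 4/(ζωₙ) = 4/0.5 = 8 s.

t_s ≈ 8 s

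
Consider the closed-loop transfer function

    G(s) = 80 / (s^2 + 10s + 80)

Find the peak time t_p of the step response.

t_p ≈ 0.4236 s

Comparing s^2 + 10s + 80 to s^2 + 2ζωₙs + ωₙ²: ωₙ = √80 ≈ 8.944 rad/s and ζ = 10/(2·√80) ≈ 0.5590.
ζωₙ = 10/2 = 5, so ω_d = ωₙ√(1−ζ²) = √(ωₙ² − (ζωₙ)²) = √(80 − 5²) = √55 ≈ 7.416 rad/s.
t_p = π/ω_d = π/7.416 ≈ 0.4236 s.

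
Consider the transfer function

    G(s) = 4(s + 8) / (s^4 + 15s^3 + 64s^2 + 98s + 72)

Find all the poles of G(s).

s = -1 ± j, -4, -9

The poles are the roots of the denominator s^4 + 15s^3 + 64s^2 + 98s + 72 = 0.
Trying s = -4: the polynomial evaluates to 0, so (s + 4) is a factor.
Dividing out leaves s^3 + 11s^2 + 20s + 18 = 0.
This factors further as (s^2 + 2s + 2)(s + 9) = 0.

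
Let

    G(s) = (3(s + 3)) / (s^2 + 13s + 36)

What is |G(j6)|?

|G(j6)| ≈ 0.2580

Substitute s = j6: numerator = 9 + j18, denominator = j78.
|G(j6)| = |9 + j18| / |j78| = 20.125 / 78 ≈ 0.2580.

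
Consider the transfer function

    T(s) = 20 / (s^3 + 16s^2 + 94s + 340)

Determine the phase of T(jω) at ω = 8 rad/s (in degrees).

∠T(j8) ≈ -160.7°

At s = j8: numerator = 20, denominator = -684 + j240.
∠T = ∠num − ∠den = 0° − (160.67°) = -160.7°.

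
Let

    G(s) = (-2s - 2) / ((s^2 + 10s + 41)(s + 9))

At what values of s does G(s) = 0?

s = -1

Set the numerator to zero: -2s - 2 = 0, i.e. -2·(s + 1) = 0.
So s = -1.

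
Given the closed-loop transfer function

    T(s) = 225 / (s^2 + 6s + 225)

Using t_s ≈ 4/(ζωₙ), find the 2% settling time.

Comparing s^2 + 6s + 225 to s^2 + 2ζωₙs + ωₙ²: ωₙ = 15 rad/s and ζ = 6/(2·15) = 0.2.
ζωₙ = 6/2 = 3, so t_s ≈ 4/(ζωₙ) = 4/3 ≈ 1.333 s.

t_s ≈ 1.333 s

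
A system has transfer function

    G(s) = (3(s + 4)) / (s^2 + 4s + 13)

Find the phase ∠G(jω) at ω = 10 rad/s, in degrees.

At s = j10: numerator = 12 + j30, denominator = -87 + j40.
∠G = ∠num − ∠den = 68.199° − (155.31°) = -87.11°.

∠G(j10) ≈ -87.11°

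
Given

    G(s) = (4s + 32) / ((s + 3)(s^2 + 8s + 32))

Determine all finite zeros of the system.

Set the numerator to zero: 4s + 32 = 0, i.e. 4·(s + 8) = 0.
So s = -8.

s = -8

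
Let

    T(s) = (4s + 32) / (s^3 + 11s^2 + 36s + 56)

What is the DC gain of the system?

T(0) = 4/7 ≈ 0.5714

Set s = 0: T(0) = (32) / (56) = 4/7.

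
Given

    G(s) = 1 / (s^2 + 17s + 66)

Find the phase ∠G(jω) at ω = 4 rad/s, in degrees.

At s = j4: numerator = 1, denominator = 50 + j68.
∠G = ∠num − ∠den = 0° − (53.673°) = -53.67°.

∠G(j4) ≈ -53.67°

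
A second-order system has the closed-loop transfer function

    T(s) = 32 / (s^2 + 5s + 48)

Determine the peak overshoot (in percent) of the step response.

Comparing s^2 + 5s + 48 to s^2 + 2ζωₙs + ωₙ²: ωₙ = √48 ≈ 6.928 rad/s and ζ = 5/(2·√48) ≈ 0.3608.
%OS = 100·exp(−πζ/√(1−ζ²)) = 100·exp(−π·0.3608/√(1−0.3608²)) ≈ 29.7%.

%OS ≈ 29.7%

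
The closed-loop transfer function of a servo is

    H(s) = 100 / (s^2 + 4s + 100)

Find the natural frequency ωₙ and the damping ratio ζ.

ωₙ = 10 rad/s, ζ = 0.2

Compare the denominator to the standard form s^2 + 2ζωₙs + ωₙ².
ωₙ² = 100, so ωₙ = 10 rad/s.
2ζωₙ = 4, so ζ = 4/(2·10) = 0.2.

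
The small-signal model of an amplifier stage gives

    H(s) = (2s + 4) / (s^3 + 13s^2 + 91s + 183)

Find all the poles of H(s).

The poles are the roots of the denominator s^3 + 13s^2 + 91s + 183 = 0.
Trying s = -3: the polynomial evaluates to 0, so (s + 3) is a factor.
Dividing out leaves s^2 + 10s + 61 = 0.
The quadratic formula then gives s = -5 ± 6j.

s = -5 ± 6j, -3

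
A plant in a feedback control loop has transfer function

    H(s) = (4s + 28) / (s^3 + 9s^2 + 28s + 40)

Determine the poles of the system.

s = -2 + 2j, -2 - 2j, -5

The poles are the roots of the denominator s^3 + 9s^2 + 28s + 40 = 0.
Trying s = -5: the polynomial evaluates to 0, so (s + 5) is a factor.
Dividing out leaves s^2 + 4s + 8 = 0.
The quadratic formula then gives s = -2 ± 2j.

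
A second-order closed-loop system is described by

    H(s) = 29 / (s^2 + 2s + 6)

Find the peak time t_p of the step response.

t_p ≈ 1.405 s

Comparing s^2 + 2s + 6 to s^2 + 2ζωₙs + ωₙ²: ωₙ = √6 ≈ 2.449 rad/s and ζ = 2/(2·√6) ≈ 0.4082.
ζωₙ = 2/2 = 1, so ω_d = ωₙ√(1−ζ²) = √(ωₙ² − (ζωₙ)²) = √(6 − 1²) = √5 ≈ 2.236 rad/s.
t_p = π/ω_d = π/2.236 ≈ 1.405 s.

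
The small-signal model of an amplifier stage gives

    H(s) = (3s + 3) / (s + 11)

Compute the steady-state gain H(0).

H(0) = 3/11 ≈ 0.2727

Set s = 0: H(0) = (3) / (11) = 3/11.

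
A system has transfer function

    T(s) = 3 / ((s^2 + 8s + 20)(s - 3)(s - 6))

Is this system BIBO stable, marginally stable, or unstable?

The poles can be read from the denominator factors: s = -4 ± 2j, 3, 6.
Since the pole(s) at s = 3, 6 lie in the right half-plane, the system is unstable.

unstable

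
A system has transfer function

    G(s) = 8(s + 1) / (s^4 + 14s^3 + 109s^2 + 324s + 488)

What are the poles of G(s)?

The poles are the roots of the denominator s^4 + 14s^3 + 109s^2 + 324s + 488 = 0.
No real roots exist; factor into two real quadratics: (s^2 + 4s + 8)(s^2 + 10s + 61) = 0.
Each quadratic gives a conjugate pair via the quadratic formula.

s = -2 ± 2j, -5 ± 6j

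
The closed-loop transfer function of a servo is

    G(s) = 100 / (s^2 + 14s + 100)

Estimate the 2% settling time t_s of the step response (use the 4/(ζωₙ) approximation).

t_s ≈ 0.5714 s

Comparing s^2 + 14s + 100 to s^2 + 2ζωₙs + ωₙ²: ωₙ = 10 rad/s and ζ = 14/(2·10) = 0.7.
ζωₙ = 14/2 = 7, so t_s ≈ 4/(ζωₙ) = 4/7 ≈ 0.5714 s.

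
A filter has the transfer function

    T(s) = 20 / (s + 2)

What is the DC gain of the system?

T(0) = 10

At s = 0 each factor (s + a) contributes a and each (s^2 + bs + c) contributes c.
T(0) = 20·1 / ((2)) = 20/2 = 10.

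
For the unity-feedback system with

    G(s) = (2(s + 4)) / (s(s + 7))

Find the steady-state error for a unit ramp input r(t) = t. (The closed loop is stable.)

G(s) has one pole at the origin.
This is a Type 1 system. Kv = lim_{s→0} s·G(s) = 8/7.
e_ss = 1/Kv = 1/(8/7) = 7/8 ≈ 0.8750.

e_ss = 0.8750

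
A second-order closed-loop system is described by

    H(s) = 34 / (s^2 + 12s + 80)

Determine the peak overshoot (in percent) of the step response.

Comparing s^2 + 12s + 80 to s^2 + 2ζωₙs + ωₙ²: ωₙ = √80 ≈ 8.944 rad/s and ζ = 12/(2·√80) ≈ 0.6708.
%OS = 100·exp(−πζ/√(1−ζ²)) = 100·exp(−π·0.6708/√(1−0.6708²)) ≈ 5.83%.

%OS ≈ 5.83%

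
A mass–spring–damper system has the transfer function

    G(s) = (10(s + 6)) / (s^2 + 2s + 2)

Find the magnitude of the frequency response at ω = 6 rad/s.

Substitute s = j6: numerator = 60 + j60, denominator = -34 + j12.
|G(j6)| = |60 + j60| / |-34 + j12| = 84.853 / 36.056 ≈ 2.353.

|G(j6)| ≈ 2.353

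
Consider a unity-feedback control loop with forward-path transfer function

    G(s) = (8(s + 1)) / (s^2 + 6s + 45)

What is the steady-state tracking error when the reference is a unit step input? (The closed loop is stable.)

e_ss = 0.8491

G(s) has no poles at the origin.
This is a Type 0 system. Kp = lim_{s→0} G(s) = 8/45.
e_ss = 1/(1 + Kp) = 1/(1 + 8/45) = 45/53 ≈ 0.8491.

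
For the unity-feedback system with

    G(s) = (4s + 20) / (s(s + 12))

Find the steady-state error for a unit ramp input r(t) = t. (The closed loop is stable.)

e_ss = 0.6000

G(s) has one pole at the origin.
This is a Type 1 system. Kv = lim_{s→0} s·G(s) = 20/12 = 5/3.
e_ss = 1/Kv = 1/(5/3) = 3/5 ≈ 0.6000.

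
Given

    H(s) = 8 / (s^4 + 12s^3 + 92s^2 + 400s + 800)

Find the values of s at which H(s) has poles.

The poles are the roots of the denominator s^4 + 12s^3 + 92s^2 + 400s + 800 = 0.
No real roots exist; factor into two real quadratics: (s^2 + 4s + 40)(s^2 + 8s + 20) = 0.
Each quadratic gives a conjugate pair via the quadratic formula.

s = -2 + 6j, -2 - 6j, -4 + 2j, -4 - 2j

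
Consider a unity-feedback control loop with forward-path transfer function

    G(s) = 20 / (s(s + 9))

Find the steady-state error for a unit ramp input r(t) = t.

e_ss = 0.4500

G(s) has one pole at the origin.
This is a Type 1 system. Kv = lim_{s→0} s·G(s) = 20/9.
e_ss = 1/Kv = 1/(20/9) = 9/20 ≈ 0.4500.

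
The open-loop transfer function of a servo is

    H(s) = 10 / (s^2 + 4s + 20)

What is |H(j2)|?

Substitute s = j2: numerator = 10, denominator = 16 + j8.
|H(j2)| = |10| / |16 + j8| = 10 / 17.889 ≈ 0.5590.

|H(j2)| ≈ 0.5590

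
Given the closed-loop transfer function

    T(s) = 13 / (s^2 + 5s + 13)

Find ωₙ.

Compare the denominator to the standard form s^2 + 2ζωₙs + ωₙ².
ωₙ² = 13, so ωₙ = √13 ≈ 3.606 rad/s.

ωₙ ≈ 3.606 rad/s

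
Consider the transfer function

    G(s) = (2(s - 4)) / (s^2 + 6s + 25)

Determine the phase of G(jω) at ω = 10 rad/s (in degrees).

At s = j10: numerator = -8 + j20, denominator = -75 + j60.
∠G = ∠num − ∠den = 111.80° − (141.34°) = -29.54°.

∠G(j10) ≈ -29.54°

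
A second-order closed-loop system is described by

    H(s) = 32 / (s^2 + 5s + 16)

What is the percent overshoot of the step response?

Comparing s^2 + 5s + 16 to s^2 + 2ζωₙs + ωₙ²: ωₙ = 4 rad/s and ζ = 5/(2·4) = 0.625.
%OS = 100·exp(−πζ/√(1−ζ²)) = 100·exp(−π·0.625/√(1−0.625²)) ≈ 8.08%.

%OS ≈ 8.08%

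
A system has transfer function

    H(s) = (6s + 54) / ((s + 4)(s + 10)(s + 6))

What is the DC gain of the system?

Set s = 0: H(0) = (54) / (240) = 9/40.

H(0) = 9/40 ≈ 0.2250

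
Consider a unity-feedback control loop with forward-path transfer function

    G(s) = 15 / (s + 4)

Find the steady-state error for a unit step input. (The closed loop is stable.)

e_ss = 0.2105

G(s) has no poles at the origin.
This is a Type 0 system. Kp = lim_{s→0} G(s) = 15/4.
e_ss = 1/(1 + Kp) = 1/(1 + 15/4) = 4/19 ≈ 0.2105.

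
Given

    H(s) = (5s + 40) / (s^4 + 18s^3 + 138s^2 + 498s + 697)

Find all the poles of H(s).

s = -5 + 4j, -5 - 4j, -4 + j, -4 - j

The poles are the roots of the denominator s^4 + 18s^3 + 138s^2 + 498s + 697 = 0.
No real roots exist; factor into two real quadratics: (s^2 + 10s + 41)(s^2 + 8s + 17) = 0.
Each quadratic gives a conjugate pair via the quadratic formula.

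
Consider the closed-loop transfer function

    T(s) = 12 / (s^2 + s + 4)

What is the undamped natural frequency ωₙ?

Compare the denominator to the standard form s^2 + 2ζωₙs + ωₙ².
ωₙ² = 4, so ωₙ = 2 rad/s.

ωₙ = 2 rad/s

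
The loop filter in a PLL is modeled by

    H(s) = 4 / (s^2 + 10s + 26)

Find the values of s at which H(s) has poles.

The poles are the roots of the denominator s^2 + 10s + 26 = 0.
Using the quadratic formula: s = (-10 ± √(-4))/2 = -5 ± 1j.

s = -5 ± j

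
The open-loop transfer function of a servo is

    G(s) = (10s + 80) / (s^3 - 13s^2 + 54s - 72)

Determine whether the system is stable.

The denominator s^3 - 13s^2 + 54s - 72 factors as (s - 3)(s - 6)(s - 4), giving poles at s = 3, 6, 4.
Since the pole(s) at s = 3, 6, 4 lie in the right half-plane, the system is unstable.

unstable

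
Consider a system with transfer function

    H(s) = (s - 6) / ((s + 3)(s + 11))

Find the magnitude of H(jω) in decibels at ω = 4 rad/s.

Substitute s = j4: numerator = -6 + j4, denominator = 17 + j56.
|H(j4)| = |-6 + j4| / |17 + j56| = 7.2111 / 58.523 ≈ 0.1232.
In decibels: 20·log₁₀(0.1232) ≈ -18.2 dB.

|H(j4)|_dB ≈ -18.2 dB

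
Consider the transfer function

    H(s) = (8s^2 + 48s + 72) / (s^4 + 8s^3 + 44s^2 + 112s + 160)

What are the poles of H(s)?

The poles are the roots of the denominator s^4 + 8s^3 + 44s^2 + 112s + 160 = 0.
No real roots exist; factor into two real quadratics: (s^2 + 4s + 8)(s^2 + 4s + 20) = 0.
Each quadratic gives a conjugate pair via the quadratic formula.

s = -2 + 2j, -2 - 2j, -2 + 4j, -2 - 4j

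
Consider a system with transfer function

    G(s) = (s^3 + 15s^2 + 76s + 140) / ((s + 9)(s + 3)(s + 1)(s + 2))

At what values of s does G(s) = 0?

s = -4 ± 2j, -7

Set the numerator to zero: s^3 + 15s^2 + 76s + 140 = 0.
Factoring: (s^2 + 8s + 20)(s + 7) = 0.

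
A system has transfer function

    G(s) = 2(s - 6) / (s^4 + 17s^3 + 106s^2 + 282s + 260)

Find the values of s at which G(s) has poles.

The poles are the roots of the denominator s^4 + 17s^3 + 106s^2 + 282s + 260 = 0.
Trying s = -2: the polynomial evaluates to 0, so (s + 2) is a factor.
Dividing out leaves s^3 + 15s^2 + 76s + 130 = 0.
This factors further as (s^2 + 10s + 26)(s + 5) = 0.

s = -5 + j, -5 - j, -2, -5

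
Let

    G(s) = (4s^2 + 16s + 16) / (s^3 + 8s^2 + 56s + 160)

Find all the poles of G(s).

The poles are the roots of the denominator s^3 + 8s^2 + 56s + 160 = 0.
Trying s = -4: the polynomial evaluates to 0, so (s + 4) is a factor.
Dividing out leaves s^2 + 4s + 40 = 0.
The quadratic formula then gives s = -2 ± 6j.

s = -2 + 6j, -2 - 6j, -4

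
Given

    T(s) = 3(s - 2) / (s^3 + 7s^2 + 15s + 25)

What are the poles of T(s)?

The poles are the roots of the denominator s^3 + 7s^2 + 15s + 25 = 0.
Trying s = -5: the polynomial evaluates to 0, so (s + 5) is a factor.
Dividing out leaves s^2 + 2s + 5 = 0.
The quadratic formula then gives s = -1 ± 2j.

s = -1 ± 2j, -5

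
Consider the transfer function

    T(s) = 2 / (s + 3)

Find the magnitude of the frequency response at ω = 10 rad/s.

Substitute s = j10: numerator = 2, denominator = 3 + j10.
|T(j10)| = |2| / |3 + j10| = 2 / 10.440 ≈ 0.1916.

|T(j10)| ≈ 0.1916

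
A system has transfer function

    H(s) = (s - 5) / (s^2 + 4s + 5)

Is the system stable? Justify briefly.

The denominator s^2 + 4s + 5 factors as (s^2 + 4s + 5), giving poles at s = -2 ± j.
Since all poles lie strictly in the left half-plane, the system is stable.

stable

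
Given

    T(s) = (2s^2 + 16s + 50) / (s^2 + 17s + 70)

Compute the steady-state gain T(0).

Set s = 0: T(0) = (50) / (70) = 5/7.

T(0) = 5/7 ≈ 0.7143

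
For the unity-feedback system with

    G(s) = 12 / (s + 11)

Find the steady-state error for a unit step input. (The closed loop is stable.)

G(s) has no poles at the origin.
This is a Type 0 system. Kp = lim_{s→0} G(s) = 12/11.
e_ss = 1/(1 + Kp) = 1/(1 + 12/11) = 11/23 ≈ 0.4783.

e_ss = 0.4783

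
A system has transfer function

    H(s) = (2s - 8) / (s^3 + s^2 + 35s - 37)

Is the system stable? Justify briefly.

unstable

The denominator s^3 + s^2 + 35s - 37 factors as (s - 1)(s^2 + 2s + 37), giving poles at s = 1, -1 + 6j, -1 - 6j.
Since the pole(s) at s = 1 lie in the right half-plane, the system is unstable.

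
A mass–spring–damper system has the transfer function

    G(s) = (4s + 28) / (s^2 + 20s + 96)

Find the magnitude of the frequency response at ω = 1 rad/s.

Substitute s = j1: numerator = 28 + j4, denominator = 95 + j20.
|G(j1)| = |28 + j4| / |95 + j20| = 28.284 / 97.082 ≈ 0.2913.

|G(j1)| ≈ 0.2913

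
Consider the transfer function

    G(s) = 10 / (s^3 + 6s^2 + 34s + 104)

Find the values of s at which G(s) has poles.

s = -1 ± 5j, -4

The poles are the roots of the denominator s^3 + 6s^2 + 34s + 104 = 0.
Trying s = -4: the polynomial evaluates to 0, so (s + 4) is a factor.
Dividing out leaves s^2 + 2s + 26 = 0.
The quadratic formula then gives s = -1 ± 5j.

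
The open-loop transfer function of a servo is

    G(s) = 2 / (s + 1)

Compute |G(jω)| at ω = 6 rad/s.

|G(j6)| ≈ 0.3288

Substitute s = j6: numerator = 2, denominator = 1 + j6.
|G(j6)| = |2| / |1 + j6| = 2 / 6.0828 ≈ 0.3288.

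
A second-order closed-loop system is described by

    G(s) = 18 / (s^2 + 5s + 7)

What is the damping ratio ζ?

ζ ≈ 0.9449

Compare the denominator to the standard form s^2 + 2ζωₙs + ωₙ².
ωₙ² = 7, so ωₙ = √7 ≈ 2.646 rad/s.
2ζωₙ = 5, so ζ = 5/(2·√7) ≈ 0.9449.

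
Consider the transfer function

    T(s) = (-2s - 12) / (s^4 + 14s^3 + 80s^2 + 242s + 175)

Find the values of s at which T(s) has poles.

The poles are the roots of the denominator s^4 + 14s^3 + 80s^2 + 242s + 175 = 0.
Trying s = -1: the polynomial evaluates to 0, so (s + 1) is a factor.
Dividing out leaves s^3 + 13s^2 + 67s + 175 = 0.
This factors further as (s^2 + 6s + 25)(s + 7) = 0.

s = -3 + 4j, -3 - 4j, -1, -7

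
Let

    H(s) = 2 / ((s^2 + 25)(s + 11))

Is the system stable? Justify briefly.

marginally stable

The poles can be read from the denominator factors: s = 5j, -5j, -11.
Since the simple pole(s) at s = 5j, -5j lie on the jω-axis with none in the right half-plane, the system is marginally stable.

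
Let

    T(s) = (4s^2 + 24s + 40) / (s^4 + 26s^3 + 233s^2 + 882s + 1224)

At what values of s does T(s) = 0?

Set the numerator to zero: 4s^2 + 24s + 40 = 0, i.e. 4·(s^2 + 6s + 10) = 0.
Factoring: (s^2 + 6s + 10) = 0.

s = -3 ± j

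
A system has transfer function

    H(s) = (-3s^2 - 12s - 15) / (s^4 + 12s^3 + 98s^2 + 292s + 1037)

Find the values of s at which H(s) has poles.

s = -1 + 4j, -1 - 4j, -5 + 6j, -5 - 6j

The poles are the roots of the denominator s^4 + 12s^3 + 98s^2 + 292s + 1037 = 0.
No real roots exist; factor into two real quadratics: (s^2 + 2s + 17)(s^2 + 10s + 61) = 0.
Each quadratic gives a conjugate pair via the quadratic formula.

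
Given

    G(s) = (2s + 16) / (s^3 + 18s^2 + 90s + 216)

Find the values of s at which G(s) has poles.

s = -3 ± 3j, -12

The poles are the roots of the denominator s^3 + 18s^2 + 90s + 216 = 0.
Trying s = -12: the polynomial evaluates to 0, so (s + 12) is a factor.
Dividing out leaves s^2 + 6s + 18 = 0.
The quadratic formula then gives s = -3 ± 3j.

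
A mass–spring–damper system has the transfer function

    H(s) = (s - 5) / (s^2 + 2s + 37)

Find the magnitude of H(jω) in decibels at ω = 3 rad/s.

Substitute s = j3: numerator = -5 + j3, denominator = 28 + j6.
|H(j3)| = |-5 + j3| / |28 + j6| = 5.8310 / 28.636 ≈ 0.2036.
In decibels: 20·log₁₀(0.2036) ≈ -13.8 dB.

|H(j3)|_dB ≈ -13.8 dB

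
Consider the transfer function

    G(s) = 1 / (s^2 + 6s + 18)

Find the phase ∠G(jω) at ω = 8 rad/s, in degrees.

∠G(j8) ≈ -133.8°

At s = j8: numerator = 1, denominator = -46 + j48.
∠G = ∠num − ∠den = 0° − (133.78°) = -133.8°.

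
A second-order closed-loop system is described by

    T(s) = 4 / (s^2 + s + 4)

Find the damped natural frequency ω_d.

ω_d ≈ 1.936 rad/s

Comparing s^2 + s + 4 to s^2 + 2ζωₙs + ωₙ²: ωₙ = 2 rad/s and ζ = 1/(2·2) = 0.25.
ζωₙ = 1/2 = 0.5, so ω_d = ωₙ√(1−ζ²) = √(ωₙ² − (ζωₙ)²) = √(4 − 0.5²) = √3.75 ≈ 1.936 rad/s.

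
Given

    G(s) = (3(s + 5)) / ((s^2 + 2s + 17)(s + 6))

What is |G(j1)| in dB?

Substitute s = j1: numerator = 15 + j3, denominator = 94 + j28.
|G(j1)| = |15 + j3| / |94 + j28| = 15.297 / 98.082 ≈ 0.1560.
In decibels: 20·log₁₀(0.1560) ≈ -16.1 dB.

|G(j1)|_dB ≈ -16.1 dB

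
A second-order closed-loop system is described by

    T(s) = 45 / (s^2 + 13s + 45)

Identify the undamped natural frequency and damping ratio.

Compare the denominator to the standard form s^2 + 2ζωₙs + ωₙ².
ωₙ² = 45, so ωₙ = √45 ≈ 6.708 rad/s.
2ζωₙ = 13, so ζ = 13/(2·√45) ≈ 0.9690.
With ζ = 0.9690 the response is underdamped.

ωₙ ≈ 6.708 rad/s, ζ ≈ 0.9690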